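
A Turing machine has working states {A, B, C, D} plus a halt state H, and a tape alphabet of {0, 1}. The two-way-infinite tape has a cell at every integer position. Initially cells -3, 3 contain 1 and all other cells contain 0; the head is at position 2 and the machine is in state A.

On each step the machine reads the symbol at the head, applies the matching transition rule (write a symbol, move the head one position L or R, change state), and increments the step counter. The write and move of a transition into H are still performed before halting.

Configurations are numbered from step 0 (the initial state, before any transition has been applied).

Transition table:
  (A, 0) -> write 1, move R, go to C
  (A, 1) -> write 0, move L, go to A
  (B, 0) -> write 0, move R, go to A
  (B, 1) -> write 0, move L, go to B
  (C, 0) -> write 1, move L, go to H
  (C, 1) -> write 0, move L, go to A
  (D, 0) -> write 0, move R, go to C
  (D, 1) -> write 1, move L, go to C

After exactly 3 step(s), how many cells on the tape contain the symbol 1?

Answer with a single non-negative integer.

Step 1: in state A at pos 2, read 0 -> (A,0)->write 1,move R,goto C. Now: state=C, head=3, tape[-4..4]=010000110 (head:        ^)
Step 2: in state C at pos 3, read 1 -> (C,1)->write 0,move L,goto A. Now: state=A, head=2, tape[-4..4]=010000100 (head:       ^)
Step 3: in state A at pos 2, read 1 -> (A,1)->write 0,move L,goto A. Now: state=A, head=1, tape[-4..4]=010000000 (head:      ^)
Cells containing 1 after step 3: {-3} -> 1 cell(s)

Answer: 1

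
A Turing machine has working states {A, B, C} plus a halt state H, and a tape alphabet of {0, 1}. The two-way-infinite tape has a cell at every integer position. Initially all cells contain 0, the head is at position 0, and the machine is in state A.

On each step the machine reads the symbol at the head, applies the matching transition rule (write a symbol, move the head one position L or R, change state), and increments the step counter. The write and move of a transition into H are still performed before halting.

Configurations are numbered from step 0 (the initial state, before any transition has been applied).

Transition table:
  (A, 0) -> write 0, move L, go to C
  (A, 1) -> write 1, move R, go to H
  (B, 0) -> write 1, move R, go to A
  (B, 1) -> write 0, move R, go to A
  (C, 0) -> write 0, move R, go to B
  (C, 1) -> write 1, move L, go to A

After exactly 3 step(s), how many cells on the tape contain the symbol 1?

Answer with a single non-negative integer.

Step 1: in state A at pos 0, read 0 -> (A,0)->write 0,move L,goto C. Now: state=C, head=-1, tape[-2..1]=0000 (head:  ^)
Step 2: in state C at pos -1, read 0 -> (C,0)->write 0,move R,goto B. Now: state=B, head=0, tape[-2..1]=0000 (head:   ^)
Step 3: in state B at pos 0, read 0 -> (B,0)->write 1,move R,goto A. Now: state=A, head=1, tape[-2..2]=00100 (head:    ^)
Cells containing 1 after step 3: {0} -> 1 cell(s)

Answer: 1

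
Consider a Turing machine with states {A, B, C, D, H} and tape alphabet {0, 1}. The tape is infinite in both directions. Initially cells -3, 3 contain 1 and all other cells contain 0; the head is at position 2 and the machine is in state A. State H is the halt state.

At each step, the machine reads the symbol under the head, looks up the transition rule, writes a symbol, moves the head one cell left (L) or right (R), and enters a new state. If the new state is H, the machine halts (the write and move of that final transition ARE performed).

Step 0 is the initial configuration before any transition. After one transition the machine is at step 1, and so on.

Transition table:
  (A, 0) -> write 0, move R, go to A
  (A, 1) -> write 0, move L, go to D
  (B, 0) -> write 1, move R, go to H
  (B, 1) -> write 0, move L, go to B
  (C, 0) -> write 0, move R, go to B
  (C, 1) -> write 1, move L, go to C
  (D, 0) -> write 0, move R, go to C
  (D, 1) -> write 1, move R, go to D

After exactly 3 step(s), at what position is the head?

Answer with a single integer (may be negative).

Step 1: in state A at pos 2, read 0 -> (A,0)->write 0,move R,goto A. Now: state=A, head=3, tape[-4..4]=010000010 (head:        ^)
Step 2: in state A at pos 3, read 1 -> (A,1)->write 0,move L,goto D. Now: state=D, head=2, tape[-4..4]=010000000 (head:       ^)
Step 3: in state D at pos 2, read 0 -> (D,0)->write 0,move R,goto C. Now: state=C, head=3, tape[-4..4]=010000000 (head:        ^)

Answer: 3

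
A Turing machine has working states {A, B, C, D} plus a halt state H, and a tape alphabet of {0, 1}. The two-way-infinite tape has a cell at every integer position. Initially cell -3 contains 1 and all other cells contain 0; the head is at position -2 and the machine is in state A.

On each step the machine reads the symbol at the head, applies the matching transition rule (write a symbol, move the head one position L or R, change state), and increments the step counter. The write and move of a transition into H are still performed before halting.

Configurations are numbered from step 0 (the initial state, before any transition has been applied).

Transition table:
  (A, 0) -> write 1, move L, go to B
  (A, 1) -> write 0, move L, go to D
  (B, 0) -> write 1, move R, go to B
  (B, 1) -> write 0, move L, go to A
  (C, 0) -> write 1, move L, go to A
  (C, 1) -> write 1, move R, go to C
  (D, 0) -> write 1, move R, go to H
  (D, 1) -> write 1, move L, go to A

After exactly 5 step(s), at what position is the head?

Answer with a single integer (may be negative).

Step 1: in state A at pos -2, read 0 -> (A,0)->write 1,move L,goto B. Now: state=B, head=-3, tape[-4..-1]=0110 (head:  ^)
Step 2: in state B at pos -3, read 1 -> (B,1)->write 0,move L,goto A. Now: state=A, head=-4, tape[-5..-1]=00010 (head:  ^)
Step 3: in state A at pos -4, read 0 -> (A,0)->write 1,move L,goto B. Now: state=B, head=-5, tape[-6..-1]=001010 (head:  ^)
Step 4: in state B at pos -5, read 0 -> (B,0)->write 1,move R,goto B. Now: state=B, head=-4, tape[-6..-1]=011010 (head:   ^)
Step 5: in state B at pos -4, read 1 -> (B,1)->write 0,move L,goto A. Now: state=A, head=-5, tape[-6..-1]=010010 (head:  ^)

Answer: -5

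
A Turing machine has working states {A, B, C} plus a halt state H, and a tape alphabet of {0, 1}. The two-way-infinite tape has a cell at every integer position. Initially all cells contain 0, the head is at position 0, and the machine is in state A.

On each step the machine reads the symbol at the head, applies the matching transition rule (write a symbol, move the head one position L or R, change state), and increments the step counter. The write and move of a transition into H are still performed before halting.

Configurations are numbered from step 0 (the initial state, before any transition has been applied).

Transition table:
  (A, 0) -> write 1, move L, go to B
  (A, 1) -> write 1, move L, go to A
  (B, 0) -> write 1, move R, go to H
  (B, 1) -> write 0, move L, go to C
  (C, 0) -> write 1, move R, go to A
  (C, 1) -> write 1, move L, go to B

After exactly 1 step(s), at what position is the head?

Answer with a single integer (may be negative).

Step 1: in state A at pos 0, read 0 -> (A,0)->write 1,move L,goto B. Now: state=B, head=-1, tape[-2..1]=0010 (head:  ^)

Answer: -1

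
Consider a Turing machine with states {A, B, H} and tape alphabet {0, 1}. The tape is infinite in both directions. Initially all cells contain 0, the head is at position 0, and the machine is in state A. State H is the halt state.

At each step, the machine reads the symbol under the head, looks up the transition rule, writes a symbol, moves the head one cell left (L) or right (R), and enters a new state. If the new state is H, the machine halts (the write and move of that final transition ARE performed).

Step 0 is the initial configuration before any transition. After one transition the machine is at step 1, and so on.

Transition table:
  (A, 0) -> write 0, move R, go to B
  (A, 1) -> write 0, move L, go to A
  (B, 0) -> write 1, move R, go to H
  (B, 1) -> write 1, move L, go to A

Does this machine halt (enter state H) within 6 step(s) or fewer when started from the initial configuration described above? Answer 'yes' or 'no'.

Step 1: in state A at pos 0, read 0 -> (A,0)->write 0,move R,goto B. Now: state=B, head=1, tape[-1..2]=0000 (head:   ^)
Step 2: in state B at pos 1, read 0 -> (B,0)->write 1,move R,goto H. Now: state=H, head=2, tape[-1..3]=00100 (head:    ^)
State H reached at step 2; 2 <= 6 -> yes

Answer: yes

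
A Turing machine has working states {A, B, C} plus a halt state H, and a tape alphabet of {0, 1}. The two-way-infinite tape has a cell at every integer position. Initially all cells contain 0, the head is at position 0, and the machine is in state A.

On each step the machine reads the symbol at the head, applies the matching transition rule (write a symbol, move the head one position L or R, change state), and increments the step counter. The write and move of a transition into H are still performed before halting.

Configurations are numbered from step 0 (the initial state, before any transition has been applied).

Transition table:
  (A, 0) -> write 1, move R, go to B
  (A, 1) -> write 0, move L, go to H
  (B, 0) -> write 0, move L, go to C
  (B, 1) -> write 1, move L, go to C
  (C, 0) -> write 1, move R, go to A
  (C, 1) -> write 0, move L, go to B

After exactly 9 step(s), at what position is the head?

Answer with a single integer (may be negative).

Answer: -3

Derivation:
Step 1: in state A at pos 0, read 0 -> (A,0)->write 1,move R,goto B. Now: state=B, head=1, tape[-1..2]=0100 (head:   ^)
Step 2: in state B at pos 1, read 0 -> (B,0)->write 0,move L,goto C. Now: state=C, head=0, tape[-1..2]=0100 (head:  ^)
Step 3: in state C at pos 0, read 1 -> (C,1)->write 0,move L,goto B. Now: state=B, head=-1, tape[-2..2]=00000 (head:  ^)
Step 4: in state B at pos -1, read 0 -> (B,0)->write 0,move L,goto C. Now: state=C, head=-2, tape[-3..2]=000000 (head:  ^)
Step 5: in state C at pos -2, read 0 -> (C,0)->write 1,move R,goto A. Now: state=A, head=-1, tape[-3..2]=010000 (head:   ^)
Step 6: in state A at pos -1, read 0 -> (A,0)->write 1,move R,goto B. Now: state=B, head=0, tape[-3..2]=011000 (head:    ^)
Step 7: in state B at pos 0, read 0 -> (B,0)->write 0,move L,goto C. Now: state=C, head=-1, tape[-3..2]=011000 (head:   ^)
Step 8: in state C at pos -1, read 1 -> (C,1)->write 0,move L,goto B. Now: state=B, head=-2, tape[-3..2]=010000 (head:  ^)
Step 9: in state B at pos -2, read 1 -> (B,1)->write 1,move L,goto C. Now: state=C, head=-3, tape[-4..2]=0010000 (head:  ^)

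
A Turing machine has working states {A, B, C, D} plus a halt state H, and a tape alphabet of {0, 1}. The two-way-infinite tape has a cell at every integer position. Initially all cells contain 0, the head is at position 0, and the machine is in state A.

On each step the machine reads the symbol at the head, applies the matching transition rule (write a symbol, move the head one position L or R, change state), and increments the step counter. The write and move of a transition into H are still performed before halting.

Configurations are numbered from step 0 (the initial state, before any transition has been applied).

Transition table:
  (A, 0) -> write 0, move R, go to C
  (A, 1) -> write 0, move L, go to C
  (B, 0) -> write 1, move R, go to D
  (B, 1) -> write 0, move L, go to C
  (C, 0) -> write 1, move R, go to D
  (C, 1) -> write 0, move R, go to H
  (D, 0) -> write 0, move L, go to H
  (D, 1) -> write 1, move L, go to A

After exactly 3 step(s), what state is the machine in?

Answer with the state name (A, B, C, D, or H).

Step 1: in state A at pos 0, read 0 -> (A,0)->write 0,move R,goto C. Now: state=C, head=1, tape[-1..2]=0000 (head:   ^)
Step 2: in state C at pos 1, read 0 -> (C,0)->write 1,move R,goto D. Now: state=D, head=2, tape[-1..3]=00100 (head:    ^)
Step 3: in state D at pos 2, read 0 -> (D,0)->write 0,move L,goto H. Now: state=H, head=1, tape[-1..3]=00100 (head:   ^)

Answer: H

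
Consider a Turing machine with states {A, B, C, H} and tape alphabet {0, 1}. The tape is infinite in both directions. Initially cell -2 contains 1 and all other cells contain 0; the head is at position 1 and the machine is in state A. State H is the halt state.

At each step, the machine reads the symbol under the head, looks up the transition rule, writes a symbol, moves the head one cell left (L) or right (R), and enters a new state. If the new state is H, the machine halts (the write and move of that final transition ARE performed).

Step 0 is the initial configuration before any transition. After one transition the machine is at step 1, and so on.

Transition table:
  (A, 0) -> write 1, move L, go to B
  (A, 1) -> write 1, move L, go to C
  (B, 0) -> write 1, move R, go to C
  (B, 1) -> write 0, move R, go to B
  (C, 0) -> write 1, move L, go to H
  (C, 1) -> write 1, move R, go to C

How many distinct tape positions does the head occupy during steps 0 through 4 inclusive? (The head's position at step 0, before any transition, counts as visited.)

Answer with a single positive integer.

Answer: 3

Derivation:
Step 1: in state A at pos 1, read 0 -> (A,0)->write 1,move L,goto B. Now: state=B, head=0, tape[-3..2]=010010 (head:    ^)
Step 2: in state B at pos 0, read 0 -> (B,0)->write 1,move R,goto C. Now: state=C, head=1, tape[-3..2]=010110 (head:     ^)
Step 3: in state C at pos 1, read 1 -> (C,1)->write 1,move R,goto C. Now: state=C, head=2, tape[-3..3]=0101100 (head:      ^)
Step 4: in state C at pos 2, read 0 -> (C,0)->write 1,move L,goto H. Now: state=H, head=1, tape[-3..3]=0101110 (head:     ^)
Head positions at steps 0..4: starting at 1, distinct positions visited = {0, 1, 2} -> 3 position(s)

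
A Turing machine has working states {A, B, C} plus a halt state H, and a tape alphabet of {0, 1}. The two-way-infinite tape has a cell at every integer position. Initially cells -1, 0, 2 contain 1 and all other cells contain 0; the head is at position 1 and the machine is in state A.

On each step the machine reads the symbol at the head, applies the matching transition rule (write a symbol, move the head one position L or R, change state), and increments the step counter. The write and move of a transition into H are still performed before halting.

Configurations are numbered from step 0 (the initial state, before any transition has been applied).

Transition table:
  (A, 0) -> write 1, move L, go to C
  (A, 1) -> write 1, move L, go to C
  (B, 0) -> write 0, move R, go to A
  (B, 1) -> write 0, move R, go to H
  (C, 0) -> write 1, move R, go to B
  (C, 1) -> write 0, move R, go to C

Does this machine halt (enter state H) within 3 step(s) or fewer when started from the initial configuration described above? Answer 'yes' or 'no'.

Step 1: in state A at pos 1, read 0 -> (A,0)->write 1,move L,goto C. Now: state=C, head=0, tape[-2..3]=011110 (head:   ^)
Step 2: in state C at pos 0, read 1 -> (C,1)->write 0,move R,goto C. Now: state=C, head=1, tape[-2..3]=010110 (head:    ^)
Step 3: in state C at pos 1, read 1 -> (C,1)->write 0,move R,goto C. Now: state=C, head=2, tape[-2..3]=010010 (head:     ^)
After 3 step(s): state = C (not H) -> not halted within 3 -> no

Answer: no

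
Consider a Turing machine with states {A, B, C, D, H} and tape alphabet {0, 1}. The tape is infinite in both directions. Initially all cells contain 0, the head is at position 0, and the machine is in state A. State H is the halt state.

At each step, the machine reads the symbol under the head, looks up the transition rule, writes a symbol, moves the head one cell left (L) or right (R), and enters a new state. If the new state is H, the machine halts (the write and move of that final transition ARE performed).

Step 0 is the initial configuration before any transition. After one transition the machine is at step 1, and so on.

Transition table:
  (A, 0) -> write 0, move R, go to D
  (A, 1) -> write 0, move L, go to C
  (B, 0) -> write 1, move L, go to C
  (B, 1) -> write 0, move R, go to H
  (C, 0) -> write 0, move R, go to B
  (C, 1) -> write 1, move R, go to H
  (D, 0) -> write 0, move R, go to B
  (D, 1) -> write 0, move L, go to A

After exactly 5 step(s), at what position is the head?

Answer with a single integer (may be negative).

Step 1: in state A at pos 0, read 0 -> (A,0)->write 0,move R,goto D. Now: state=D, head=1, tape[-1..2]=0000 (head:   ^)
Step 2: in state D at pos 1, read 0 -> (D,0)->write 0,move R,goto B. Now: state=B, head=2, tape[-1..3]=00000 (head:    ^)
Step 3: in state B at pos 2, read 0 -> (B,0)->write 1,move L,goto C. Now: state=C, head=1, tape[-1..3]=00010 (head:   ^)
Step 4: in state C at pos 1, read 0 -> (C,0)->write 0,move R,goto B. Now: state=B, head=2, tape[-1..3]=00010 (head:    ^)
Step 5: in state B at pos 2, read 1 -> (B,1)->write 0,move R,goto H. Now: state=H, head=3, tape[-1..4]=000000 (head:     ^)

Answer: 3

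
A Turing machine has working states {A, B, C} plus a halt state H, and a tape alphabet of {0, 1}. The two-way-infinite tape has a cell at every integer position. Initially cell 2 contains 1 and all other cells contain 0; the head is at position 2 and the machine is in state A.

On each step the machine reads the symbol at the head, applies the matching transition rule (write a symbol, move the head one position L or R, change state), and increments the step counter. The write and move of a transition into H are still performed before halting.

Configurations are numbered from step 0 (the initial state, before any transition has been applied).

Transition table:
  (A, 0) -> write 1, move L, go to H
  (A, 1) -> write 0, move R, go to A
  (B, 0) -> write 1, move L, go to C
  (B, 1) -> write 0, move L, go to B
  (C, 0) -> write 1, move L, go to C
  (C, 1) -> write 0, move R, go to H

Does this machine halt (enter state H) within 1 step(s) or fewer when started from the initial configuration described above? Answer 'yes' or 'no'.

Step 1: in state A at pos 2, read 1 -> (A,1)->write 0,move R,goto A. Now: state=A, head=3, tape[1..4]=0000 (head:   ^)
After 1 step(s): state = A (not H) -> not halted within 1 -> no

Answer: no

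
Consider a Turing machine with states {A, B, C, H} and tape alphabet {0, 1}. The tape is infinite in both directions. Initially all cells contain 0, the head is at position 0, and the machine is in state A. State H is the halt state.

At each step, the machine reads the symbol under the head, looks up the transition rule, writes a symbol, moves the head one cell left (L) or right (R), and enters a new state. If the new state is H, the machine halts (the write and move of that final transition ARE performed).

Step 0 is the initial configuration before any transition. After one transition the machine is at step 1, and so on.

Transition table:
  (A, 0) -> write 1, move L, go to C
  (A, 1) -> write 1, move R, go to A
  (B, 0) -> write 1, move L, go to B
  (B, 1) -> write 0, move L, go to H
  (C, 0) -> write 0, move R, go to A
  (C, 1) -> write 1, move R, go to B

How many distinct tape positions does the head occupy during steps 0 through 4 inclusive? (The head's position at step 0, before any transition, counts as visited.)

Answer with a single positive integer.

Step 1: in state A at pos 0, read 0 -> (A,0)->write 1,move L,goto C. Now: state=C, head=-1, tape[-2..1]=0010 (head:  ^)
Step 2: in state C at pos -1, read 0 -> (C,0)->write 0,move R,goto A. Now: state=A, head=0, tape[-2..1]=0010 (head:   ^)
Step 3: in state A at pos 0, read 1 -> (A,1)->write 1,move R,goto A. Now: state=A, head=1, tape[-2..2]=00100 (head:    ^)
Step 4: in state A at pos 1, read 0 -> (A,0)->write 1,move L,goto C. Now: state=C, head=0, tape[-2..2]=00110 (head:   ^)
Head positions at steps 0..4: starting at 0, distinct positions visited = {-1, 0, 1} -> 3 position(s)

Answer: 3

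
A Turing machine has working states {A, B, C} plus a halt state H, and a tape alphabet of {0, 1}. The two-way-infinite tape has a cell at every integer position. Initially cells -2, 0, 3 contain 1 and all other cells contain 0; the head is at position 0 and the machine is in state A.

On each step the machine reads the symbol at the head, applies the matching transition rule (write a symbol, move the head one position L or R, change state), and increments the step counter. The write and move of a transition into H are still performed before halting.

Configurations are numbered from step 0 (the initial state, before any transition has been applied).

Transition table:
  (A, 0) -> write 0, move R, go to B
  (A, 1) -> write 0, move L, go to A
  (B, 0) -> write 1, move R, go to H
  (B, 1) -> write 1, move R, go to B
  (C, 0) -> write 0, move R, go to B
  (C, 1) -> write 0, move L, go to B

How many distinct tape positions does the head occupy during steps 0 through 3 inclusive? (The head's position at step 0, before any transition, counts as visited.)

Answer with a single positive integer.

Step 1: in state A at pos 0, read 1 -> (A,1)->write 0,move L,goto A. Now: state=A, head=-1, tape[-3..4]=01000010 (head:   ^)
Step 2: in state A at pos -1, read 0 -> (A,0)->write 0,move R,goto B. Now: state=B, head=0, tape[-3..4]=01000010 (head:    ^)
Step 3: in state B at pos 0, read 0 -> (B,0)->write 1,move R,goto H. Now: state=H, head=1, tape[-3..4]=01010010 (head:     ^)
Head positions at steps 0..3: starting at 0, distinct positions visited = {-1, 0, 1} -> 3 position(s)

Answer: 3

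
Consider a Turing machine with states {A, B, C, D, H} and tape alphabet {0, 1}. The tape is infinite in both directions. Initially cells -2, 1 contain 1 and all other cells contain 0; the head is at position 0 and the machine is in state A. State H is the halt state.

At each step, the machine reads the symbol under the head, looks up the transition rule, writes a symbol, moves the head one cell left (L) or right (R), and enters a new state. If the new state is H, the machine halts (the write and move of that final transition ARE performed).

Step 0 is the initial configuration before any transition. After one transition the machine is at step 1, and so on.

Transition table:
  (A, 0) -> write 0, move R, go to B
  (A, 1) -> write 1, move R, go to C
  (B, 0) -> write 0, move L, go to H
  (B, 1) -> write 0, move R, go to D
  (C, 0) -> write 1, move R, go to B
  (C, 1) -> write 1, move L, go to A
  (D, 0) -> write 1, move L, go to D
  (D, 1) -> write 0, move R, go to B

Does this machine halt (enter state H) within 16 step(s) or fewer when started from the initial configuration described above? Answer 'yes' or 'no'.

Answer: yes

Derivation:
Step 1: in state A at pos 0, read 0 -> (A,0)->write 0,move R,goto B. Now: state=B, head=1, tape[-3..2]=010010 (head:     ^)
Step 2: in state B at pos 1, read 1 -> (B,1)->write 0,move R,goto D. Now: state=D, head=2, tape[-3..3]=0100000 (head:      ^)
Step 3: in state D at pos 2, read 0 -> (D,0)->write 1,move L,goto D. Now: state=D, head=1, tape[-3..3]=0100010 (head:     ^)
Step 4: in state D at pos 1, read 0 -> (D,0)->write 1,move L,goto D. Now: state=D, head=0, tape[-3..3]=0100110 (head:    ^)
Step 5: in state D at pos 0, read 0 -> (D,0)->write 1,move L,goto D. Now: state=D, head=-1, tape[-3..3]=0101110 (head:   ^)
Step 6: in state D at pos -1, read 0 -> (D,0)->write 1,move L,goto D. Now: state=D, head=-2, tape[-3..3]=0111110 (head:  ^)
Step 7: in state D at pos -2, read 1 -> (D,1)->write 0,move R,goto B. Now: state=B, head=-1, tape[-3..3]=0011110 (head:   ^)
Step 8: in state B at pos -1, read 1 -> (B,1)->write 0,move R,goto D. Now: state=D, head=0, tape[-3..3]=0001110 (head:    ^)
Step 9: in state D at pos 0, read 1 -> (D,1)->write 0,move R,goto B. Now: state=B, head=1, tape[-3..3]=0000110 (head:     ^)
Step 10: in state B at pos 1, read 1 -> (B,1)->write 0,move R,goto D. Now: state=D, head=2, tape[-3..3]=0000010 (head:      ^)
Step 11: in state D at pos 2, read 1 -> (D,1)->write 0,move R,goto B. Now: state=B, head=3, tape[-3..4]=00000000 (head:       ^)
Step 12: in state B at pos 3, read 0 -> (B,0)->write 0,move L,goto H. Now: state=H, head=2, tape[-3..4]=00000000 (head:      ^)
State H reached at step 12; 12 <= 16 -> yes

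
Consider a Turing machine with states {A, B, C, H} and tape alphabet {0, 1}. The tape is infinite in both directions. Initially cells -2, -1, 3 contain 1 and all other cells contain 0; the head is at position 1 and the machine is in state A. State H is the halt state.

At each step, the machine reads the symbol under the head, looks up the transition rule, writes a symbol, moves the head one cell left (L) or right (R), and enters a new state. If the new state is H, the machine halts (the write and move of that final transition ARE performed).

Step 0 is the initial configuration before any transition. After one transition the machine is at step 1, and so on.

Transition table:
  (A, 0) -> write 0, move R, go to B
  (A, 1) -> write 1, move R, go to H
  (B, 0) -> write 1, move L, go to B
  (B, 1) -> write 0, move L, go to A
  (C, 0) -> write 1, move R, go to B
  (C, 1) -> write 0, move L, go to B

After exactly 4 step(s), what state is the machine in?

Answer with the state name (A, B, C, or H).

Answer: B

Derivation:
Step 1: in state A at pos 1, read 0 -> (A,0)->write 0,move R,goto B. Now: state=B, head=2, tape[-3..4]=01100010 (head:      ^)
Step 2: in state B at pos 2, read 0 -> (B,0)->write 1,move L,goto B. Now: state=B, head=1, tape[-3..4]=01100110 (head:     ^)
Step 3: in state B at pos 1, read 0 -> (B,0)->write 1,move L,goto B. Now: state=B, head=0, tape[-3..4]=01101110 (head:    ^)
Step 4: in state B at pos 0, read 0 -> (B,0)->write 1,move L,goto B. Now: state=B, head=-1, tape[-3..4]=01111110 (head:   ^)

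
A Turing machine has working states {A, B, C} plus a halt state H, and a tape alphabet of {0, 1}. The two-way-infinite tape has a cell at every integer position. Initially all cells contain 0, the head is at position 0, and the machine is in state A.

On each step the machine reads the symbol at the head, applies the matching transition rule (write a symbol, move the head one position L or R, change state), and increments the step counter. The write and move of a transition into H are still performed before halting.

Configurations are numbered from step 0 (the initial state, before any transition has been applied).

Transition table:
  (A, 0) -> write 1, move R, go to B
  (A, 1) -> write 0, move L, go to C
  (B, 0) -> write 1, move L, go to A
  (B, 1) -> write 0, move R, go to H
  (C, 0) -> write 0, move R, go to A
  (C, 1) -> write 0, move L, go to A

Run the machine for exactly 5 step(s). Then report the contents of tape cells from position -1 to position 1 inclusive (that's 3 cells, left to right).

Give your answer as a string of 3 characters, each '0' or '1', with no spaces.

Step 1: in state A at pos 0, read 0 -> (A,0)->write 1,move R,goto B. Now: state=B, head=1, tape[-1..2]=0100 (head:   ^)
Step 2: in state B at pos 1, read 0 -> (B,0)->write 1,move L,goto A. Now: state=A, head=0, tape[-1..2]=0110 (head:  ^)
Step 3: in state A at pos 0, read 1 -> (A,1)->write 0,move L,goto C. Now: state=C, head=-1, tape[-2..2]=00010 (head:  ^)
Step 4: in state C at pos -1, read 0 -> (C,0)->write 0,move R,goto A. Now: state=A, head=0, tape[-2..2]=00010 (head:   ^)
Step 5: in state A at pos 0, read 0 -> (A,0)->write 1,move R,goto B. Now: state=B, head=1, tape[-2..2]=00110 (head:    ^)

Answer: 011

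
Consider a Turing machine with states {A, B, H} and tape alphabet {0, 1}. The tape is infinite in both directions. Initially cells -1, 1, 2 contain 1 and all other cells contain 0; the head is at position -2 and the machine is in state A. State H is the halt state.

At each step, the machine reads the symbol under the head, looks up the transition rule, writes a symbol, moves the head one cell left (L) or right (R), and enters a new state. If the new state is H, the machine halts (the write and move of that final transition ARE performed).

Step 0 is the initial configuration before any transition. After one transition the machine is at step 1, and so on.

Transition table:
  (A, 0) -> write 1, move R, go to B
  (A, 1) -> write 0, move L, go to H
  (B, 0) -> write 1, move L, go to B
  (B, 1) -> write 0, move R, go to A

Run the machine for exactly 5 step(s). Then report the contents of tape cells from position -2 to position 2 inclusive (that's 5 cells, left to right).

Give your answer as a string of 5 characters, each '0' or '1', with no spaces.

Step 1: in state A at pos -2, read 0 -> (A,0)->write 1,move R,goto B. Now: state=B, head=-1, tape[-3..3]=0110110 (head:   ^)
Step 2: in state B at pos -1, read 1 -> (B,1)->write 0,move R,goto A. Now: state=A, head=0, tape[-3..3]=0100110 (head:    ^)
Step 3: in state A at pos 0, read 0 -> (A,0)->write 1,move R,goto B. Now: state=B, head=1, tape[-3..3]=0101110 (head:     ^)
Step 4: in state B at pos 1, read 1 -> (B,1)->write 0,move R,goto A. Now: state=A, head=2, tape[-3..3]=0101010 (head:      ^)
Step 5: in state A at pos 2, read 1 -> (A,1)->write 0,move L,goto H. Now: state=H, head=1, tape[-3..3]=0101000 (head:     ^)

Answer: 10100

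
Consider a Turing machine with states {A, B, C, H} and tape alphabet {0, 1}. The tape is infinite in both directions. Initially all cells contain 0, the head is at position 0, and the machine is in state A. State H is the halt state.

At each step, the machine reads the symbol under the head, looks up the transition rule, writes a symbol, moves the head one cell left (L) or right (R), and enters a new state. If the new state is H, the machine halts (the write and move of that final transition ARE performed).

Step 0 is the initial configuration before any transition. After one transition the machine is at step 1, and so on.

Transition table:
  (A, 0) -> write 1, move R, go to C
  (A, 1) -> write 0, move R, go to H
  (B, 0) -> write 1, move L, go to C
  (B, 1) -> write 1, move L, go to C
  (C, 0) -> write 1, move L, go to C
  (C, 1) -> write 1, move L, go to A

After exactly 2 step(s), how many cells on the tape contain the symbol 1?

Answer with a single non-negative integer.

Answer: 2

Derivation:
Step 1: in state A at pos 0, read 0 -> (A,0)->write 1,move R,goto C. Now: state=C, head=1, tape[-1..2]=0100 (head:   ^)
Step 2: in state C at pos 1, read 0 -> (C,0)->write 1,move L,goto C. Now: state=C, head=0, tape[-1..2]=0110 (head:  ^)
Cells containing 1 after step 2: {0, 1} -> 2 cell(s)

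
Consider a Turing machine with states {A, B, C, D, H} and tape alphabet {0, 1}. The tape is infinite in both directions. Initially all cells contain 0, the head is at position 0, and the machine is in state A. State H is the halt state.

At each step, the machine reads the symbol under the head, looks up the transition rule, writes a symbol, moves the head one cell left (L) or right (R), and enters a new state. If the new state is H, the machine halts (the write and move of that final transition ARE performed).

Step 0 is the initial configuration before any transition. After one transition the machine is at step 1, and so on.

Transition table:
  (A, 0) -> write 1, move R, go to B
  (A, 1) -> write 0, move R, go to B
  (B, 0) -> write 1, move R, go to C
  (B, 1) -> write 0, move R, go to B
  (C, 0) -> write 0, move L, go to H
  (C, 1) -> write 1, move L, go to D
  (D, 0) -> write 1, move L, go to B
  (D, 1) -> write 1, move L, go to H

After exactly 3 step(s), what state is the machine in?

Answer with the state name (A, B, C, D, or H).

Step 1: in state A at pos 0, read 0 -> (A,0)->write 1,move R,goto B. Now: state=B, head=1, tape[-1..2]=0100 (head:   ^)
Step 2: in state B at pos 1, read 0 -> (B,0)->write 1,move R,goto C. Now: state=C, head=2, tape[-1..3]=01100 (head:    ^)
Step 3: in state C at pos 2, read 0 -> (C,0)->write 0,move L,goto H. Now: state=H, head=1, tape[-1..3]=01100 (head:   ^)

Answer: H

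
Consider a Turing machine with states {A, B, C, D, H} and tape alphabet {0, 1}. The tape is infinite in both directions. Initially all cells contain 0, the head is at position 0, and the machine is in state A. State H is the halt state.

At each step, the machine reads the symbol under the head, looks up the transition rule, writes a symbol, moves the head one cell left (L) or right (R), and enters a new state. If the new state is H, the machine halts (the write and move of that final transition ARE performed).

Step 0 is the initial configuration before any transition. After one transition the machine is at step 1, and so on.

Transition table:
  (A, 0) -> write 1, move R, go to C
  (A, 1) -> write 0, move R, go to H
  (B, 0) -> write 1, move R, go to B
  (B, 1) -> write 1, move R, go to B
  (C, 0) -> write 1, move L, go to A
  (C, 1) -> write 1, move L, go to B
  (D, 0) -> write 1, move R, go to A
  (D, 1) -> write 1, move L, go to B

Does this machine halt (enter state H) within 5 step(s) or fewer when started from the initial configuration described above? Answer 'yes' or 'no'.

Answer: yes

Derivation:
Step 1: in state A at pos 0, read 0 -> (A,0)->write 1,move R,goto C. Now: state=C, head=1, tape[-1..2]=0100 (head:   ^)
Step 2: in state C at pos 1, read 0 -> (C,0)->write 1,move L,goto A. Now: state=A, head=0, tape[-1..2]=0110 (head:  ^)
Step 3: in state A at pos 0, read 1 -> (A,1)->write 0,move R,goto H. Now: state=H, head=1, tape[-1..2]=0010 (head:   ^)
State H reached at step 3; 3 <= 5 -> yes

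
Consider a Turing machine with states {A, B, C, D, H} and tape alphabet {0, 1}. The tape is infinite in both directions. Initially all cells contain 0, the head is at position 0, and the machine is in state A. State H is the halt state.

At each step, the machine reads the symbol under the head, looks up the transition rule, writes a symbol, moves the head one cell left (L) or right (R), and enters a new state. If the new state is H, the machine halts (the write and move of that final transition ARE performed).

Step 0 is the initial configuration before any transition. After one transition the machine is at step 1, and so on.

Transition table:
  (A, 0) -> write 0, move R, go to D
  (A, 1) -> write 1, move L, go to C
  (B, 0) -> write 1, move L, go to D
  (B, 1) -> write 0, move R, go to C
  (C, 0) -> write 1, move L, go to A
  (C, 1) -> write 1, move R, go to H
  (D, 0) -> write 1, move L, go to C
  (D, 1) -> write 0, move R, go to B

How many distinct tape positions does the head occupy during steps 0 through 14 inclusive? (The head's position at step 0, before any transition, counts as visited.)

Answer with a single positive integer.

Answer: 5

Derivation:
Step 1: in state A at pos 0, read 0 -> (A,0)->write 0,move R,goto D. Now: state=D, head=1, tape[-1..2]=0000 (head:   ^)
Step 2: in state D at pos 1, read 0 -> (D,0)->write 1,move L,goto C. Now: state=C, head=0, tape[-1..2]=0010 (head:  ^)
Step 3: in state C at pos 0, read 0 -> (C,0)->write 1,move L,goto A. Now: state=A, head=-1, tape[-2..2]=00110 (head:  ^)
Step 4: in state A at pos -1, read 0 -> (A,0)->write 0,move R,goto D. Now: state=D, head=0, tape[-2..2]=00110 (head:   ^)
Step 5: in state D at pos 0, read 1 -> (D,1)->write 0,move R,goto B. Now: state=B, head=1, tape[-2..2]=00010 (head:    ^)
Step 6: in state B at pos 1, read 1 -> (B,1)->write 0,move R,goto C. Now: state=C, head=2, tape[-2..3]=000000 (head:     ^)
Step 7: in state C at pos 2, read 0 -> (C,0)->write 1,move L,goto A. Now: state=A, head=1, tape[-2..3]=000010 (head:    ^)
Step 8: in state A at pos 1, read 0 -> (A,0)->write 0,move R,goto D. Now: state=D, head=2, tape[-2..3]=000010 (head:     ^)
Step 9: in state D at pos 2, read 1 -> (D,1)->write 0,move R,goto B. Now: state=B, head=3, tape[-2..4]=0000000 (head:      ^)
Step 10: in state B at pos 3, read 0 -> (B,0)->write 1,move L,goto D. Now: state=D, head=2, tape[-2..4]=0000010 (head:     ^)
Step 11: in state D at pos 2, read 0 -> (D,0)->write 1,move L,goto C. Now: state=C, head=1, tape[-2..4]=0000110 (head:    ^)
Step 12: in state C at pos 1, read 0 -> (C,0)->write 1,move L,goto A. Now: state=A, head=0, tape[-2..4]=0001110 (head:   ^)
Step 13: in state A at pos 0, read 0 -> (A,0)->write 0,move R,goto D. Now: state=D, head=1, tape[-2..4]=0001110 (head:    ^)
Step 14: in state D at pos 1, read 1 -> (D,1)->write 0,move R,goto B. Now: state=B, head=2, tape[-2..4]=0000110 (head:     ^)
Head positions at steps 0..14: starting at 0, distinct positions visited = {-1, 0, 1, 2, 3} -> 5 position(s)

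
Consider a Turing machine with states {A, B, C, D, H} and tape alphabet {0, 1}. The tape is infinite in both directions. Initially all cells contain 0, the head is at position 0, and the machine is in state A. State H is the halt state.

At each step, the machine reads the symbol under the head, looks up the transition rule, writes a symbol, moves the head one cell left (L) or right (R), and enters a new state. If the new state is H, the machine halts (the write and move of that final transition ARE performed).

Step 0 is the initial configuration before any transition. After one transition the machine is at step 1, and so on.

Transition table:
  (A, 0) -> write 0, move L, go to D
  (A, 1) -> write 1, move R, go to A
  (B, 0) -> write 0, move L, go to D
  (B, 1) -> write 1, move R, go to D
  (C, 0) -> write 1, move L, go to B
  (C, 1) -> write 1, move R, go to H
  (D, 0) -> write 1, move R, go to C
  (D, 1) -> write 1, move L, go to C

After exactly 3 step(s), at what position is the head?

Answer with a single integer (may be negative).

Step 1: in state A at pos 0, read 0 -> (A,0)->write 0,move L,goto D. Now: state=D, head=-1, tape[-2..1]=0000 (head:  ^)
Step 2: in state D at pos -1, read 0 -> (D,0)->write 1,move R,goto C. Now: state=C, head=0, tape[-2..1]=0100 (head:   ^)
Step 3: in state C at pos 0, read 0 -> (C,0)->write 1,move L,goto B. Now: state=B, head=-1, tape[-2..1]=0110 (head:  ^)

Answer: -1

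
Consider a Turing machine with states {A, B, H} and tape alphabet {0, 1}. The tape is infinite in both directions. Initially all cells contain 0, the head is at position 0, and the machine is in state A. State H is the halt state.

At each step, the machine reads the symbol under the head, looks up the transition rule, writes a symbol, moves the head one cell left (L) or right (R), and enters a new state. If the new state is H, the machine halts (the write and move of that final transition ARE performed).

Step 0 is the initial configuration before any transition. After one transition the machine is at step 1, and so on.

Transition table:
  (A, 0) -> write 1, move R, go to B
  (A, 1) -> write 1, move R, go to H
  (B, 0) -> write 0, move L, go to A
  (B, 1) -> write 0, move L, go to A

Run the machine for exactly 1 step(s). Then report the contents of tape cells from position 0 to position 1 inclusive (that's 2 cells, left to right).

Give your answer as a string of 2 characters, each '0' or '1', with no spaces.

Step 1: in state A at pos 0, read 0 -> (A,0)->write 1,move R,goto B. Now: state=B, head=1, tape[-1..2]=0100 (head:   ^)

Answer: 10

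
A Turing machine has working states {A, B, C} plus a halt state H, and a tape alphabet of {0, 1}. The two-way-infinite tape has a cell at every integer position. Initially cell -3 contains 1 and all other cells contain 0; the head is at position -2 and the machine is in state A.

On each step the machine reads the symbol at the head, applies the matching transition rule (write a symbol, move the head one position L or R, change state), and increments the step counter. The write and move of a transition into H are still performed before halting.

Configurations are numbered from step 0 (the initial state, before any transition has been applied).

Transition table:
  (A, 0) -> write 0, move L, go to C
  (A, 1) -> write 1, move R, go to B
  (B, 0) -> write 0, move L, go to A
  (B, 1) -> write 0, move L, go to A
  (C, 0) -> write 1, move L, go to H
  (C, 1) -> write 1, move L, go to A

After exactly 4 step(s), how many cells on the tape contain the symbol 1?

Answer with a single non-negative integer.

Answer: 2

Derivation:
Step 1: in state A at pos -2, read 0 -> (A,0)->write 0,move L,goto C. Now: state=C, head=-3, tape[-4..-1]=0100 (head:  ^)
Step 2: in state C at pos -3, read 1 -> (C,1)->write 1,move L,goto A. Now: state=A, head=-4, tape[-5..-1]=00100 (head:  ^)
Step 3: in state A at pos -4, read 0 -> (A,0)->write 0,move L,goto C. Now: state=C, head=-5, tape[-6..-1]=000100 (head:  ^)
Step 4: in state C at pos -5, read 0 -> (C,0)->write 1,move L,goto H. Now: state=H, head=-6, tape[-7..-1]=0010100 (head:  ^)
Cells containing 1 after step 4: {-5, -3} -> 2 cell(s)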